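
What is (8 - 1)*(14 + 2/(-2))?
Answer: 91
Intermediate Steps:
(8 - 1)*(14 + 2/(-2)) = 7*(14 + 2*(-½)) = 7*(14 - 1) = 7*13 = 91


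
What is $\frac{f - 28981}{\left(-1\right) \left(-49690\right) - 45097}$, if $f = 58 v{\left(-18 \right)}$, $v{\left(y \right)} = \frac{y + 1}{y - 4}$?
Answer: $- \frac{318298}{50523} \approx -6.3001$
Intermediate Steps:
$v{\left(y \right)} = \frac{1 + y}{-4 + y}$
$f = \frac{493}{11}$ ($f = 58 \frac{1 - 18}{-4 - 18} = 58 \frac{1}{-22} \left(-17\right) = 58 \left(\left(- \frac{1}{22}\right) \left(-17\right)\right) = 58 \cdot \frac{17}{22} = \frac{493}{11} \approx 44.818$)
$\frac{f - 28981}{\left(-1\right) \left(-49690\right) - 45097} = \frac{\frac{493}{11} - 28981}{\left(-1\right) \left(-49690\right) - 45097} = - \frac{318298}{11 \left(49690 - 45097\right)} = - \frac{318298}{11 \cdot 4593} = \left(- \frac{318298}{11}\right) \frac{1}{4593} = - \frac{318298}{50523}$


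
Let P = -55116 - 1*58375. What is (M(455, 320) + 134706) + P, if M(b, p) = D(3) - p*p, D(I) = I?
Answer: -81182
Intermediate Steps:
M(b, p) = 3 - p² (M(b, p) = 3 - p*p = 3 - p²)
P = -113491 (P = -55116 - 58375 = -113491)
(M(455, 320) + 134706) + P = ((3 - 1*320²) + 134706) - 113491 = ((3 - 1*102400) + 134706) - 113491 = ((3 - 102400) + 134706) - 113491 = (-102397 + 134706) - 113491 = 32309 - 113491 = -81182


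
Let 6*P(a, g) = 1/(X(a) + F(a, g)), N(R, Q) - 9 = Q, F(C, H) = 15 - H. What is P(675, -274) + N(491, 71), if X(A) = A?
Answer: 462721/5784 ≈ 80.000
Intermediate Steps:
N(R, Q) = 9 + Q
P(a, g) = 1/(6*(15 + a - g)) (P(a, g) = 1/(6*(a + (15 - g))) = 1/(6*(15 + a - g)))
P(675, -274) + N(491, 71) = 1/(6*(15 + 675 - 1*(-274))) + (9 + 71) = 1/(6*(15 + 675 + 274)) + 80 = (⅙)/964 + 80 = (⅙)*(1/964) + 80 = 1/5784 + 80 = 462721/5784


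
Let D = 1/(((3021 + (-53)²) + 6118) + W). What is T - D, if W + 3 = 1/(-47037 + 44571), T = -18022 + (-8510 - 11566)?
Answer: -1122228748628/29456369 ≈ -38098.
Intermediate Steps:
T = -38098 (T = -18022 - 20076 = -38098)
W = -7399/2466 (W = -3 + 1/(-47037 + 44571) = -3 + 1/(-2466) = -3 - 1/2466 = -7399/2466 ≈ -3.0004)
D = 2466/29456369 (D = 1/(((3021 + (-53)²) + 6118) - 7399/2466) = 1/(((3021 + 2809) + 6118) - 7399/2466) = 1/((5830 + 6118) - 7399/2466) = 1/(11948 - 7399/2466) = 1/(29456369/2466) = 2466/29456369 ≈ 8.3717e-5)
T - D = -38098 - 1*2466/29456369 = -38098 - 2466/29456369 = -1122228748628/29456369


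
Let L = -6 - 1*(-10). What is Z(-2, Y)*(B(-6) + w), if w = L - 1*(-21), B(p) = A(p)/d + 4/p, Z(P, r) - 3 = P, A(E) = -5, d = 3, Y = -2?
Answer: 68/3 ≈ 22.667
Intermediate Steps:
L = 4 (L = -6 + 10 = 4)
Z(P, r) = 3 + P
B(p) = -5/3 + 4/p
w = 25 (w = 4 - 1*(-21) = 4 + 21 = 25)
Z(-2, Y)*(B(-6) + w) = (3 - 2)*((-5/3 + 4/(-6)) + 25) = 1*((-5/3 + 4*(-⅙)) + 25) = 1*((-5/3 - ⅔) + 25) = 1*(-7/3 + 25) = 1*(68/3) = 68/3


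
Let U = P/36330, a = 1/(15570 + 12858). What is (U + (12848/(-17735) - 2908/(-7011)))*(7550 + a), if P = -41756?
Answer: -4715303798683613867/428057006295618 ≈ -11016.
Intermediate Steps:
a = 1/28428 ≈ 3.5177e-5
U = -20878/18165 (U = -41756/36330 = -41756*1/36330 = -20878/18165 ≈ -1.1494)
(U + (12848/(-17735) - 2908/(-7011)))*(7550 + a) = (-20878/18165 + (12848/(-17735) - 2908/(-7011)))*(7550 + 1/28428) = (-20878/18165 + (12848*(-1/17735) - 2908*(-1/7011)))*(214631401/28428) = (-20878/18165 + (-12848/17735 + 2908/7011))*(214631401/28428) = (-20878/18165 - 38503948/124340085)*(214631401/28428) = -43938620134/30115168587*214631401/28428 = -4715303798683613867/428057006295618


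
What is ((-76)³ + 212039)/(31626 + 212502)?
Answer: -226937/244128 ≈ -0.92958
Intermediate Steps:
((-76)³ + 212039)/(31626 + 212502) = (-438976 + 212039)/244128 = -226937*1/244128 = -226937/244128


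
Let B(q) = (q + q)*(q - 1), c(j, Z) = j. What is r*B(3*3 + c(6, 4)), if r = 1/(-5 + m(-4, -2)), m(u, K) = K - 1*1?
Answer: -105/2 ≈ -52.500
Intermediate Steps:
m(u, K) = -1 + K (m(u, K) = K - 1 = -1 + K)
r = -⅛ (r = 1/(-5 + (-1 - 2)) = 1/(-5 - 3) = 1/(-8) = -⅛ ≈ -0.12500)
B(q) = 2*q*(-1 + q) (B(q) = (2*q)*(-1 + q) = 2*q*(-1 + q))
r*B(3*3 + c(6, 4)) = -(3*3 + 6)*(-1 + (3*3 + 6))/4 = -(9 + 6)*(-1 + (9 + 6))/4 = -15*(-1 + 15)/4 = -15*14/4 = -⅛*420 = -105/2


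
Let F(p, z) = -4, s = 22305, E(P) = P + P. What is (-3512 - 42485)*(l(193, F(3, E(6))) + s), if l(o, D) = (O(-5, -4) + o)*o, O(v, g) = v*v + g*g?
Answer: -3103279599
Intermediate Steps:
E(P) = 2*P
O(v, g) = g² + v² (O(v, g) = v² + g² = g² + v²)
l(o, D) = o*(41 + o) (l(o, D) = (((-4)² + (-5)²) + o)*o = ((16 + 25) + o)*o = (41 + o)*o = o*(41 + o))
(-3512 - 42485)*(l(193, F(3, E(6))) + s) = (-3512 - 42485)*(193*(41 + 193) + 22305) = -45997*(193*234 + 22305) = -45997*(45162 + 22305) = -45997*67467 = -3103279599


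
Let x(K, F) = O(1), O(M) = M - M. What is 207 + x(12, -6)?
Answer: 207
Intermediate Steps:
O(M) = 0
x(K, F) = 0
207 + x(12, -6) = 207 + 0 = 207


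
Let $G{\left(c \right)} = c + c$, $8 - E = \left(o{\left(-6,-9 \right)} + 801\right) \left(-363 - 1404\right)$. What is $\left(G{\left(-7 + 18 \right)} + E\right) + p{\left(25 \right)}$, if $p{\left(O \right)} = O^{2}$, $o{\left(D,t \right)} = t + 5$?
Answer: $1408954$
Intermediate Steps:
$o{\left(D,t \right)} = 5 + t$
$E = 1408307$ ($E = 8 - \left(\left(5 - 9\right) + 801\right) \left(-363 - 1404\right) = 8 - \left(-4 + 801\right) \left(-1767\right) = 8 - 797 \left(-1767\right) = 8 - -1408299 = 8 + 1408299 = 1408307$)
$G{\left(c \right)} = 2 c$
$\left(G{\left(-7 + 18 \right)} + E\right) + p{\left(25 \right)} = \left(2 \left(-7 + 18\right) + 1408307\right) + 25^{2} = \left(2 \cdot 11 + 1408307\right) + 625 = \left(22 + 1408307\right) + 625 = 1408329 + 625 = 1408954$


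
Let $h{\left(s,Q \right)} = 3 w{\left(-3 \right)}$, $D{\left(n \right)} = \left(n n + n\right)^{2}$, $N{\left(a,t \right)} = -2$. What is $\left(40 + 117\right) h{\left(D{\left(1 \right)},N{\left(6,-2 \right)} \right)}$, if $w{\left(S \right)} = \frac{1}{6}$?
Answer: $\frac{157}{2} \approx 78.5$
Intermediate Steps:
$w{\left(S \right)} = \frac{1}{6}$
$D{\left(n \right)} = \left(n + n^{2}\right)^{2}$ ($D{\left(n \right)} = \left(n^{2} + n\right)^{2} = \left(n + n^{2}\right)^{2}$)
$h{\left(s,Q \right)} = \frac{1}{2}$ ($h{\left(s,Q \right)} = 3 \cdot \frac{1}{6} = \frac{1}{2}$)
$\left(40 + 117\right) h{\left(D{\left(1 \right)},N{\left(6,-2 \right)} \right)} = \left(40 + 117\right) \frac{1}{2} = 157 \cdot \frac{1}{2} = \frac{157}{2}$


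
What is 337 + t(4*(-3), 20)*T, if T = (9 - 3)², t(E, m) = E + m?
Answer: 625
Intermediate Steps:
T = 36 (T = 6² = 36)
337 + t(4*(-3), 20)*T = 337 + (4*(-3) + 20)*36 = 337 + (-12 + 20)*36 = 337 + 8*36 = 337 + 288 = 625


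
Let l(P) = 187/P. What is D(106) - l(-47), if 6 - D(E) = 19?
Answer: -424/47 ≈ -9.0213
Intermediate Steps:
D(E) = -13 (D(E) = 6 - 1*19 = 6 - 19 = -13)
D(106) - l(-47) = -13 - 187/(-47) = -13 - 187*(-1)/47 = -13 - 1*(-187/47) = -13 + 187/47 = -424/47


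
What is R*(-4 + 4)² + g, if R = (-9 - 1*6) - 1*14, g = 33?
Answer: 33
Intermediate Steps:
R = -29 (R = (-9 - 6) - 14 = -15 - 14 = -29)
R*(-4 + 4)² + g = -29*(-4 + 4)² + 33 = -29*0² + 33 = -29*0 + 33 = 0 + 33 = 33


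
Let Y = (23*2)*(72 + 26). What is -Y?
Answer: -4508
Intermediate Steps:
Y = 4508 (Y = 46*98 = 4508)
-Y = -1*4508 = -4508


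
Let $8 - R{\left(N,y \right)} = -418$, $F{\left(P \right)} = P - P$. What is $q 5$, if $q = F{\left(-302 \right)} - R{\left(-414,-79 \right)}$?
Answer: $-2130$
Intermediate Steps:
$F{\left(P \right)} = 0$
$R{\left(N,y \right)} = 426$ ($R{\left(N,y \right)} = 8 - -418 = 8 + 418 = 426$)
$q = -426$ ($q = 0 - 426 = -426$)
$q 5 = \left(-426\right) 5 = -2130$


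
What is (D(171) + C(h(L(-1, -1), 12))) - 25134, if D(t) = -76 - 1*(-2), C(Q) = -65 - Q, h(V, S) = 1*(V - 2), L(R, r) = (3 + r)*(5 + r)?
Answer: -25279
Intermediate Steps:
h(V, S) = -2 + V (h(V, S) = 1*(-2 + V) = -2 + V)
D(t) = -74 (D(t) = -76 + 2 = -74)
(D(171) + C(h(L(-1, -1), 12))) - 25134 = (-74 + (-65 - (-2 + (15 + (-1)² + 8*(-1))))) - 25134 = (-74 + (-65 - (-2 + (15 + 1 - 8)))) - 25134 = (-74 + (-65 - (-2 + 8))) - 25134 = (-74 + (-65 - 1*6)) - 25134 = (-74 + (-65 - 6)) - 25134 = (-74 - 71) - 25134 = -145 - 25134 = -25279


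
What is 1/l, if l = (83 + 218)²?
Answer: 1/90601 ≈ 1.1037e-5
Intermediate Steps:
l = 90601 (l = 301² = 90601)
1/l = 1/90601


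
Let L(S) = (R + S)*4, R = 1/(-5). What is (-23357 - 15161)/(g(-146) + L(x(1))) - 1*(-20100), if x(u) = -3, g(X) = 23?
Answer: 832510/51 ≈ 16324.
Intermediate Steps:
R = -⅕ ≈ -0.20000
L(S) = -⅘ + 4*S (L(S) = (-⅕ + S)*4 = -⅘ + 4*S)
(-23357 - 15161)/(g(-146) + L(x(1))) - 1*(-20100) = (-23357 - 15161)/(23 + (-⅘ + 4*(-3))) - 1*(-20100) = -38518/(23 + (-⅘ - 12)) + 20100 = -38518/(23 - 64/5) + 20100 = -38518/51/5 + 20100 = -38518*5/51 + 20100 = -192590/51 + 20100 = 832510/51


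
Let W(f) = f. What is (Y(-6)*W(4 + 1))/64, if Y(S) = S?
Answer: -15/32 ≈ -0.46875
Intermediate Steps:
(Y(-6)*W(4 + 1))/64 = -6*(4 + 1)/64 = -6*5*(1/64) = -30*1/64 = -15/32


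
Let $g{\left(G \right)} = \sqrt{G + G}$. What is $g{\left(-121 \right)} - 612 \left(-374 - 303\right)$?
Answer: $414324 + 11 i \sqrt{2} \approx 4.1432 \cdot 10^{5} + 15.556 i$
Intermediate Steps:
$g{\left(G \right)} = \sqrt{2} \sqrt{G}$ ($g{\left(G \right)} = \sqrt{2 G} = \sqrt{2} \sqrt{G}$)
$g{\left(-121 \right)} - 612 \left(-374 - 303\right) = \sqrt{2} \sqrt{-121} - 612 \left(-374 - 303\right) = \sqrt{2} \cdot 11 i - -414324 = 11 i \sqrt{2} + 414324 = 414324 + 11 i \sqrt{2}$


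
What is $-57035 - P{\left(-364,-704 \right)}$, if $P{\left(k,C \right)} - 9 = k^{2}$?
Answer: $-189540$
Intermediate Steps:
$P{\left(k,C \right)} = 9 + k^{2}$
$-57035 - P{\left(-364,-704 \right)} = -57035 - \left(9 + \left(-364\right)^{2}\right) = -57035 - \left(9 + 132496\right) = -57035 - 132505 = -189540$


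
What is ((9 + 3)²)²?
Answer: 20736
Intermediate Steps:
((9 + 3)²)² = (12²)² = 144² = 20736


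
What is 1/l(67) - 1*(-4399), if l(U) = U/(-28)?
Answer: 294705/67 ≈ 4398.6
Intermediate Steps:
l(U) = -U/28 (l(U) = U*(-1/28) = -U/28)
1/l(67) - 1*(-4399) = 1/(-1/28*67) - 1*(-4399) = 1/(-67/28) + 4399 = -28/67 + 4399 = 294705/67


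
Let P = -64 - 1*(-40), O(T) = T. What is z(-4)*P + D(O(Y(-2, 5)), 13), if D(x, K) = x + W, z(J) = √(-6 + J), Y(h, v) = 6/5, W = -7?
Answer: -29/5 - 24*I*√10 ≈ -5.8 - 75.895*I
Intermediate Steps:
Y(h, v) = 6/5 (Y(h, v) = 6*(⅕) = 6/5)
D(x, K) = -7 + x (D(x, K) = x - 7 = -7 + x)
P = -24 (P = -64 + 40 = -24)
z(-4)*P + D(O(Y(-2, 5)), 13) = √(-6 - 4)*(-24) + (-7 + 6/5) = √(-10)*(-24) - 29/5 = (I*√10)*(-24) - 29/5 = -24*I*√10 - 29/5 = -29/5 - 24*I*√10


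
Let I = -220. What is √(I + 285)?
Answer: √65 ≈ 8.0623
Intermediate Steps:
√(I + 285) = √(-220 + 285) = √65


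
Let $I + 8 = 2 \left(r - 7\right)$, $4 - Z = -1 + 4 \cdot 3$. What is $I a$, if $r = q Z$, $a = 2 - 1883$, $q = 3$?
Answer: $120384$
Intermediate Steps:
$Z = -7$ ($Z = 4 - \left(-1 + 4 \cdot 3\right) = 4 - \left(-1 + 12\right) = 4 - 11 = -7$)
$a = -1881$ ($a = 2 - 1883 = -1881$)
$r = -21$ ($r = 3 \left(-7\right) = -21$)
$I = -64$ ($I = -8 + 2 \left(-21 - 7\right) = -8 + 2 \left(-28\right) = -8 - 56 = -64$)
$I a = \left(-64\right) \left(-1881\right) = 120384$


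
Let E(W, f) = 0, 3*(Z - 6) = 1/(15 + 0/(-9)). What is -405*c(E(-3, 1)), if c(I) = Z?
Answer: -2439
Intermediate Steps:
Z = 271/45 (Z = 6 + 1/(3*(15 + 0/(-9))) = 6 + 1/(3*(15 + 0*(-1/9))) = 6 + 1/(3*(15 + 0)) = 6 + (1/3)/15 = 6 + (1/3)*(1/15) = 6 + 1/45 = 271/45 ≈ 6.0222)
c(I) = 271/45
-405*c(E(-3, 1)) = -405*271/45 = -2439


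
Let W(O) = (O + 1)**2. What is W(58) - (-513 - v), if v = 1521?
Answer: 5515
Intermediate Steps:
W(O) = (1 + O)**2
W(58) - (-513 - v) = (1 + 58)**2 - (-513 - 1*1521) = 59**2 - (-513 - 1521) = 3481 - 1*(-2034) = 3481 + 2034 = 5515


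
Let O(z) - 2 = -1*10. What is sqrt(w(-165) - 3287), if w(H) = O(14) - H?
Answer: I*sqrt(3130) ≈ 55.946*I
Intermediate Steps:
O(z) = -8 (O(z) = 2 - 1*10 = 2 - 10 = -8)
w(H) = -8 - H
sqrt(w(-165) - 3287) = sqrt((-8 - 1*(-165)) - 3287) = sqrt((-8 + 165) - 3287) = sqrt(157 - 3287) = sqrt(-3130) = I*sqrt(3130)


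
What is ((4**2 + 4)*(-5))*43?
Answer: -4300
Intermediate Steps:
((4**2 + 4)*(-5))*43 = ((16 + 4)*(-5))*43 = (20*(-5))*43 = -100*43 = -4300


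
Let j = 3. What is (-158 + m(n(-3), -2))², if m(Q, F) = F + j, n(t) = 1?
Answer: 24649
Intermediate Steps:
m(Q, F) = 3 + F (m(Q, F) = F + 3 = 3 + F)
(-158 + m(n(-3), -2))² = (-158 + (3 - 2))² = (-158 + 1)² = (-157)² = 24649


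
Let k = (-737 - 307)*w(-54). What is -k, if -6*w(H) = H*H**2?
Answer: 27398736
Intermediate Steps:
w(H) = -H**3/6 (w(H) = -H*H**2/6 = -H**3/6)
k = -27398736 (k = (-737 - 307)*(-1/6*(-54)**3) = -(-174)*(-157464) = -1044*26244 = -27398736)
-k = -1*(-27398736) = 27398736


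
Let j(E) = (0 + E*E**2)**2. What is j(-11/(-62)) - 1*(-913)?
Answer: 51858616859753/56800235584 ≈ 913.00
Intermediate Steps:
j(E) = E**6 (j(E) = (0 + E**3)**2 = (E**3)**2 = E**6)
j(-11/(-62)) - 1*(-913) = (-11/(-62))**6 - 1*(-913) = (-11*(-1/62))**6 + 913 = (11/62)**6 + 913 = 1771561/56800235584 + 913 = 51858616859753/56800235584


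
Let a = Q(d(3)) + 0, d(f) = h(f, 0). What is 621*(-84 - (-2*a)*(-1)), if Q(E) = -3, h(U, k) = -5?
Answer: -48438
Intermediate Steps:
d(f) = -5
a = -3 (a = -3 + 0 = -3)
621*(-84 - (-2*a)*(-1)) = 621*(-84 - (-2*(-3))*(-1)) = 621*(-84 - 6*(-1)) = 621*(-84 - 1*(-6)) = 621*(-84 + 6) = 621*(-78) = -48438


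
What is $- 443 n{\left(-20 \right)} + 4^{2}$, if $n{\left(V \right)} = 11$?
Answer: $-4857$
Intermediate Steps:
$- 443 n{\left(-20 \right)} + 4^{2} = \left(-443\right) 11 + 4^{2} = -4873 + 16 = -4857$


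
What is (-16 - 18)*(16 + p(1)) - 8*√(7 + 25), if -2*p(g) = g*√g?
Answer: -527 - 32*√2 ≈ -572.25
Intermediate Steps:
p(g) = -g^(3/2)/2 (p(g) = -g*√g/2 = -g^(3/2)/2)
(-16 - 18)*(16 + p(1)) - 8*√(7 + 25) = (-16 - 18)*(16 - 1^(3/2)/2) - 8*√(7 + 25) = -34*(16 - ½*1) - 32*√2 = -34*(16 - ½) - 32*√2 = -34*31/2 - 32*√2 = -527 - 32*√2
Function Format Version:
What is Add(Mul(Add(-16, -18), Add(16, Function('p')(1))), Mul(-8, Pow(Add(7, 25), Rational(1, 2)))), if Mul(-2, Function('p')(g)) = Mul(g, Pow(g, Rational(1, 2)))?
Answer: Add(-527, Mul(-32, Pow(2, Rational(1, 2)))) ≈ -572.25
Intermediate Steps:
Function('p')(g) = Mul(Rational(-1, 2), Pow(g, Rational(3, 2))) (Function('p')(g) = Mul(Rational(-1, 2), Mul(g, Pow(g, Rational(1, 2)))) = Mul(Rational(-1, 2), Pow(g, Rational(3, 2))))
Add(Mul(Add(-16, -18), Add(16, Function('p')(1))), Mul(-8, Pow(Add(7, 25), Rational(1, 2)))) = Add(Mul(Add(-16, -18), Add(16, Mul(Rational(-1, 2), Pow(1, Rational(3, 2))))), Mul(-8, Pow(Add(7, 25), Rational(1, 2)))) = Add(Mul(-34, Add(16, Mul(Rational(-1, 2), 1))), Mul(-8, Pow(32, Rational(1, 2)))) = Add(Mul(-34, Add(16, Rational(-1, 2))), Mul(-8, Mul(4, Pow(2, Rational(1, 2))))) = Add(Mul(-34, Rational(31, 2)), Mul(-32, Pow(2, Rational(1, 2)))) = Add(-527, Mul(-32, Pow(2, Rational(1, 2))))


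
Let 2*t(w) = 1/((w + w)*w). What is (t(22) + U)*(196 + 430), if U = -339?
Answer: -205422839/968 ≈ -2.1221e+5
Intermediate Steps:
t(w) = 1/(4*w²) (t(w) = (1/((w + w)*w))/2 = (1/(((2*w))*w))/2 = ((1/(2*w))/w)/2 = (1/(2*w²))/2 = 1/(4*w²))
(t(22) + U)*(196 + 430) = ((¼)/22² - 339)*(196 + 430) = ((¼)*(1/484) - 339)*626 = (1/1936 - 339)*626 = -656303/1936*626 = -205422839/968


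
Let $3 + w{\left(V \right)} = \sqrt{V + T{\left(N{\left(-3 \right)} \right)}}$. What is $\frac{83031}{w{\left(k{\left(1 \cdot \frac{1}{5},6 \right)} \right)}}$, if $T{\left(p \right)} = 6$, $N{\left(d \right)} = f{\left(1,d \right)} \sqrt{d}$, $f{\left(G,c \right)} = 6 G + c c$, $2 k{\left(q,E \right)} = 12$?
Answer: $83031 + 55354 \sqrt{3} \approx 1.7891 \cdot 10^{5}$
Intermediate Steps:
$k{\left(q,E \right)} = 6$ ($k{\left(q,E \right)} = \frac{1}{2} \cdot 12 = 6$)
$f{\left(G,c \right)} = c^{2} + 6 G$ ($f{\left(G,c \right)} = 6 G + c^{2} = c^{2} + 6 G$)
$N{\left(d \right)} = \sqrt{d} \left(6 + d^{2}\right)$ ($N{\left(d \right)} = \left(d^{2} + 6 \cdot 1\right) \sqrt{d} = \left(d^{2} + 6\right) \sqrt{d} = \left(6 + d^{2}\right) \sqrt{d} = \sqrt{d} \left(6 + d^{2}\right)$)
$w{\left(V \right)} = -3 + \sqrt{6 + V}$ ($w{\left(V \right)} = -3 + \sqrt{V + 6} = -3 + \sqrt{6 + V}$)
$\frac{83031}{w{\left(k{\left(1 \cdot \frac{1}{5},6 \right)} \right)}} = \frac{83031}{-3 + \sqrt{6 + 6}} = \frac{83031}{-3 + \sqrt{12}} = \frac{83031}{-3 + 2 \sqrt{3}}$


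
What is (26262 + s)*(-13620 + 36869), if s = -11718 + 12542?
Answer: 629722414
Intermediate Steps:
s = 824
(26262 + s)*(-13620 + 36869) = (26262 + 824)*(-13620 + 36869) = 27086*23249 = 629722414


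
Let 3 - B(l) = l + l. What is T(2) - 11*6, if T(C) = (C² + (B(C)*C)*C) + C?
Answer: -64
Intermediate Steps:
B(l) = 3 - 2*l (B(l) = 3 - (l + l) = 3 - 2*l)
T(C) = C + C² + C²*(3 - 2*C) (T(C) = (C² + ((3 - 2*C)*C)*C) + C = (C² + (C*(3 - 2*C))*C) + C = (C² + C²*(3 - 2*C)) + C = C + C² + C²*(3 - 2*C))
T(2) - 11*6 = 2*(1 + 2 - 1*2*(-3 + 2*2)) - 11*6 = 2*(1 + 2 - 1*2*(-3 + 4)) - 66 = 2*(1 + 2 - 1*2*1) - 66 = 2*(1 + 2 - 2) - 66 = 2*1 - 66 = 2 - 66 = -64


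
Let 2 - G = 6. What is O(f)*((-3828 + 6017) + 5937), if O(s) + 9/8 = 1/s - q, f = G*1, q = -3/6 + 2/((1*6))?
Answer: -117827/12 ≈ -9818.9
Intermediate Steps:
G = -4 (G = 2 - 1*6 = 2 - 6 = -4)
q = -⅙ (q = -3*⅙ + 2/6 = -½ + 2*(⅙) = -½ + ⅓ = -⅙ ≈ -0.16667)
f = -4 (f = -4*1 = -4)
O(s) = -23/24 + 1/s (O(s) = -9/8 + (1/s - 1*(-⅙)) = -9/8 + (1/s + ⅙) = -9/8 + (⅙ + 1/s) = -23/24 + 1/s)
O(f)*((-3828 + 6017) + 5937) = (-23/24 + 1/(-4))*((-3828 + 6017) + 5937) = (-23/24 - ¼)*(2189 + 5937) = -29/24*8126 = -117827/12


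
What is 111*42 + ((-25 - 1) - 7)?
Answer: 4629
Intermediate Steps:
111*42 + ((-25 - 1) - 7) = 4662 + (-26 - 7) = 4662 - 33 = 4629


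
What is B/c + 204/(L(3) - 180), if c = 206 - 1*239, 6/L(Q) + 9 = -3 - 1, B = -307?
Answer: 6203/759 ≈ 8.1726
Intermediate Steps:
L(Q) = -6/13 (L(Q) = 6/(-9 + (-3 - 1)) = 6/(-9 - 4) = 6/(-13) = 6*(-1/13) = -6/13)
c = -33 (c = 206 - 239 = -33)
B/c + 204/(L(3) - 180) = -307/(-33) + 204/(-6/13 - 180) = -307*(-1/33) + 204/(-2346/13) = 307/33 + 204*(-13/2346) = 307/33 - 26/23 = 6203/759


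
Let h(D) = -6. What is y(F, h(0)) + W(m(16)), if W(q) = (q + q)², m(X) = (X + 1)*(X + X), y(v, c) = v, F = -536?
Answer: 1183208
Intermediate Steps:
m(X) = 2*X*(1 + X) (m(X) = (1 + X)*(2*X) = 2*X*(1 + X))
W(q) = 4*q² (W(q) = (2*q)² = 4*q²)
y(F, h(0)) + W(m(16)) = -536 + 4*(2*16*(1 + 16))² = -536 + 4*(2*16*17)² = -536 + 4*544² = -536 + 4*295936 = -536 + 1183744 = 1183208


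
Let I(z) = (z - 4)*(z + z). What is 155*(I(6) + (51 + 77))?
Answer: 23560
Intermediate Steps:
I(z) = 2*z*(-4 + z) (I(z) = (-4 + z)*(2*z) = 2*z*(-4 + z))
155*(I(6) + (51 + 77)) = 155*(2*6*(-4 + 6) + (51 + 77)) = 155*(2*6*2 + 128) = 155*(24 + 128) = 155*152 = 23560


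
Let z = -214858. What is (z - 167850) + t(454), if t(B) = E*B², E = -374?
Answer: -77470092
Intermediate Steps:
t(B) = -374*B²
(z - 167850) + t(454) = (-214858 - 167850) - 374*454² = -382708 - 374*206116 = -382708 - 77087384 = -77470092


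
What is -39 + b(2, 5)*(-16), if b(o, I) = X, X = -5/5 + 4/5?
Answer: -179/5 ≈ -35.800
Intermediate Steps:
X = -1/5 (X = -5*1/5 + 4*(1/5) = -1 + 4/5 = -1/5 ≈ -0.20000)
b(o, I) = -1/5
-39 + b(2, 5)*(-16) = -39 - 1/5*(-16) = -39 + 16/5 = -179/5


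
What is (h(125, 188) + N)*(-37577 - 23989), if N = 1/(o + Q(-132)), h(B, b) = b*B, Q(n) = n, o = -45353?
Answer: -65807743423434/45485 ≈ -1.4468e+9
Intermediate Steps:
h(B, b) = B*b
N = -1/45485 (N = 1/(-45353 - 132) = 1/(-45485) = -1/45485 ≈ -2.1985e-5)
(h(125, 188) + N)*(-37577 - 23989) = (125*188 - 1/45485)*(-37577 - 23989) = (23500 - 1/45485)*(-61566) = (1068897499/45485)*(-61566) = -65807743423434/45485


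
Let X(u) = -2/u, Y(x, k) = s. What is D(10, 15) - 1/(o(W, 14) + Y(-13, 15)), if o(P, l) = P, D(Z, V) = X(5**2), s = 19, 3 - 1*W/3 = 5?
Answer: -51/325 ≈ -0.15692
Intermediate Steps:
W = -6 (W = 9 - 3*5 = 9 - 15 = -6)
Y(x, k) = 19
D(Z, V) = -2/25 (D(Z, V) = -2/(5**2) = -2/25)
D(10, 15) - 1/(o(W, 14) + Y(-13, 15)) = -2/25 - 1/(-6 + 19) = -2/25 - 1/13 = -51/325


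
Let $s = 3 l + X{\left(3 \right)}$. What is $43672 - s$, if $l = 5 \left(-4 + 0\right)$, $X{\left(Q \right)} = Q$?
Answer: $43729$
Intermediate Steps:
$l = -20$ ($l = 5 \left(-4\right) = -20$)
$s = -57$ ($s = 3 \left(-20\right) + 3 = -60 + 3 = -57$)
$43672 - s = 43672 - -57 = 43672 + 57 = 43729$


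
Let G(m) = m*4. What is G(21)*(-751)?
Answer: -63084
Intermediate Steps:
G(m) = 4*m
G(21)*(-751) = (4*21)*(-751) = 84*(-751) = -63084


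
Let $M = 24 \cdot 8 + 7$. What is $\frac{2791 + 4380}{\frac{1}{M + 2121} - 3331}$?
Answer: $- \frac{16636720}{7727919} \approx -2.1528$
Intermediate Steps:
$M = 199$ ($M = 192 + 7 = 199$)
$\frac{2791 + 4380}{\frac{1}{M + 2121} - 3331} = \frac{2791 + 4380}{\frac{1}{199 + 2121} - 3331} = \frac{7171}{\frac{1}{2320} - 3331} = \frac{7171}{- \frac{7727919}{2320}} = 7171 \left(- \frac{2320}{7727919}\right) = - \frac{16636720}{7727919}$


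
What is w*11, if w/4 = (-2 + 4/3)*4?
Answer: -352/3 ≈ -117.33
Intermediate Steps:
w = -32/3 (w = 4*((-2 + 4/3)*4) = 4*(-2/3*4) = 4*(-8/3) = -32/3 ≈ -10.667)
w*11 = -32/3*11 = -352/3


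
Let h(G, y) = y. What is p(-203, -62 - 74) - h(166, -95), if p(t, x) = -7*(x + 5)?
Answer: 1012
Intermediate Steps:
p(t, x) = -35 - 7*x (p(t, x) = -7*(5 + x) = -35 - 7*x)
p(-203, -62 - 74) - h(166, -95) = (-35 - 7*(-62 - 74)) - 1*(-95) = (-35 - 7*(-136)) + 95 = (-35 + 952) + 95 = 917 + 95 = 1012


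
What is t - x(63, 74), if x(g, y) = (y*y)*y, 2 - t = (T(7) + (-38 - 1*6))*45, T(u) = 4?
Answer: -403422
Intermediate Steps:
t = 1802 (t = 2 - (4 + (-38 - 1*6))*45 = 2 - (4 + (-38 - 6))*45 = 2 - (4 - 44)*45 = 2 - (-40)*45 = 2 - 1*(-1800) = 2 + 1800 = 1802)
x(g, y) = y³ (x(g, y) = y²*y = y³)
t - x(63, 74) = 1802 - 1*74³ = 1802 - 1*405224 = 1802 - 405224 = -403422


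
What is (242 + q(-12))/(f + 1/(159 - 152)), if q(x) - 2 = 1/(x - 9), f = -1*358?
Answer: -5123/7515 ≈ -0.68170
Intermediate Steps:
f = -358
q(x) = 2 + 1/(-9 + x) (q(x) = 2 + 1/(x - 9) = 2 + 1/(-9 + x))
(242 + q(-12))/(f + 1/(159 - 152)) = (242 + (-17 + 2*(-12))/(-9 - 12))/(-358 + 1/(159 - 152)) = (242 + (-17 - 24)/(-21))/(-358 + 1/7) = (242 - 1/21*(-41))/(-358 + ⅐) = (242 + 41/21)/(-2505/7) = (5123/21)*(-7/2505) = -5123/7515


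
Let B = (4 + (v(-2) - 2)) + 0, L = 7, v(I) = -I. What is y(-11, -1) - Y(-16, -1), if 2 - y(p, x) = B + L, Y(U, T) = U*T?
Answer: -25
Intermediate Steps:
Y(U, T) = T*U
B = 4 (B = (4 + (-1*(-2) - 2)) + 0 = (4 + (2 - 2)) + 0 = (4 + 0) + 0 = 4 + 0 = 4)
y(p, x) = -9 (y(p, x) = 2 - (4 + 7) = 2 - 1*11 = 2 - 11 = -9)
y(-11, -1) - Y(-16, -1) = -9 - (-1)*(-16) = -9 - 1*16 = -9 - 16 = -25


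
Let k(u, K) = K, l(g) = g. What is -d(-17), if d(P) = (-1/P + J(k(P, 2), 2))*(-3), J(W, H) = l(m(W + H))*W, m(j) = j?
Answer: 411/17 ≈ 24.176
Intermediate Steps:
J(W, H) = W*(H + W) (J(W, H) = (W + H)*W = (H + W)*W = W*(H + W))
d(P) = -24 + 3/P (d(P) = (-1/P + 2*(2 + 2))*(-3) = (-1/P + 2*4)*(-3) = (-1/P + 8)*(-3) = (8 - 1/P)*(-3) = -24 + 3/P)
-d(-17) = -(-24 + 3/(-17)) = -(-24 + 3*(-1/17)) = -(-24 - 3/17) = -1*(-411/17) = 411/17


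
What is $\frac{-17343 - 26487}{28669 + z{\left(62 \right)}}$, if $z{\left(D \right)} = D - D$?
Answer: $- \frac{43830}{28669} \approx -1.5288$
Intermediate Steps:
$z{\left(D \right)} = 0$
$\frac{-17343 - 26487}{28669 + z{\left(62 \right)}} = \frac{-17343 - 26487}{28669 + 0} = - \frac{43830}{28669}$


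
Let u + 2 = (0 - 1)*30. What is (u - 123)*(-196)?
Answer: 30380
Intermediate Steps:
u = -32 (u = -2 + (0 - 1)*30 = -2 - 1*30 = -2 - 30 = -32)
(u - 123)*(-196) = (-32 - 123)*(-196) = -155*(-196) = 30380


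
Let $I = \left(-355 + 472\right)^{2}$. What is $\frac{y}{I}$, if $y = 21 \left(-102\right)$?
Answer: $- \frac{238}{1521} \approx -0.15648$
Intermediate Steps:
$I = 13689$ ($I = 117^{2} = 13689$)
$y = -2142$
$\frac{y}{I} = - \frac{2142}{13689} = \left(-2142\right) \frac{1}{13689} = - \frac{238}{1521}$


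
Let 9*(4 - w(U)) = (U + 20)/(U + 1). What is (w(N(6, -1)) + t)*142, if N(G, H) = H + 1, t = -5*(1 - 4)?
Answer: 21442/9 ≈ 2382.4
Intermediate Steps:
t = 15 (t = -5*(-3) = 15)
N(G, H) = 1 + H
w(U) = 4 - (20 + U)/(9*(1 + U)) (w(U) = 4 - (U + 20)/(9*(U + 1)) = 4 - (20 + U)/(9*(1 + U)))
(w(N(6, -1)) + t)*142 = ((16 + 35*(1 - 1))/(9*(1 + (1 - 1))) + 15)*142 = ((16 + 35*0)/(9*(1 + 0)) + 15)*142 = ((⅑)*(16 + 0)/1 + 15)*142 = ((⅑)*1*16 + 15)*142 = (16/9 + 15)*142 = (151/9)*142 = 21442/9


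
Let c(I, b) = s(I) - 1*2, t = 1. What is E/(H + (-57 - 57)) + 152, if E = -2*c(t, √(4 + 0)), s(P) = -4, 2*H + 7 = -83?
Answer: 8052/53 ≈ 151.92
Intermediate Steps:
H = -45 (H = -7/2 + (½)*(-83) = -7/2 - 83/2 = -45)
c(I, b) = -6 (c(I, b) = -4 - 1*2 = -4 - 2 = -6)
E = 12 (E = -2*(-6) = 12)
E/(H + (-57 - 57)) + 152 = 12/(-45 + (-57 - 57)) + 152 = 12/(-45 - 114) + 152 = 12/(-159) + 152 = -1/159*12 + 152 = -4/53 + 152 = 8052/53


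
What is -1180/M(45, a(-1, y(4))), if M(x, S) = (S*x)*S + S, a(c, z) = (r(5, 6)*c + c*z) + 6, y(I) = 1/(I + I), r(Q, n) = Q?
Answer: -75520/2261 ≈ -33.401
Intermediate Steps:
y(I) = 1/(2*I)
a(c, z) = 6 + 5*c + c*z (a(c, z) = (5*c + c*z) + 6 = 6 + 5*c + c*z)
M(x, S) = S + x*S² (M(x, S) = x*S² + S = S + x*S²)
-1180/M(45, a(-1, y(4))) = -1180*1/((1 + (6 + 5*(-1) - 1/(2*4))*45)*(6 + 5*(-1) - 1/(2*4))) = -1180*1/((1 + (6 - 5 - 1/(2*4))*45)*(6 - 5 - 1/(2*4))) = -1180*1/((1 + (6 - 5 - 1*⅛)*45)*(6 - 5 - 1*⅛)) = -1180*1/((1 + (6 - 5 - ⅛)*45)*(6 - 5 - ⅛)) = -1180*8/(7*(1 + (7/8)*45)) = -1180*8/(7*(1 + 315/8)) = -1180/((7/8)*(323/8)) = -1180/2261/64 = -1180*64/2261 = -75520/2261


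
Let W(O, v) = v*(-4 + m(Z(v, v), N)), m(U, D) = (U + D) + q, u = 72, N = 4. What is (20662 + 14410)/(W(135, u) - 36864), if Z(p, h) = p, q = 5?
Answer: -4384/3915 ≈ -1.1198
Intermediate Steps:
m(U, D) = 5 + D + U (m(U, D) = (U + D) + 5 = (D + U) + 5 = 5 + D + U)
W(O, v) = v*(5 + v) (W(O, v) = v*(-4 + (5 + 4 + v)) = v*(-4 + (9 + v)) = v*(5 + v))
(20662 + 14410)/(W(135, u) - 36864) = (20662 + 14410)/(72*(5 + 72) - 36864) = 35072/(72*77 - 36864) = 35072/(5544 - 36864) = 35072/(-31320) = 35072*(-1/31320) = -4384/3915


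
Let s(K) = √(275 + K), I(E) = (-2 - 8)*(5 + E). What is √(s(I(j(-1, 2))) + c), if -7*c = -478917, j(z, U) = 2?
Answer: √(3352419 + 49*√205)/7 ≈ 261.59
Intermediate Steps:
c = 478917/7 (c = -⅐*(-478917) = 478917/7 ≈ 68417.)
I(E) = -50 - 10*E (I(E) = -10*(5 + E) = -50 - 10*E)
√(s(I(j(-1, 2))) + c) = √(√(275 + (-50 - 10*2)) + 478917/7) = √(√(275 + (-50 - 20)) + 478917/7) = √(√(275 - 70) + 478917/7) = √(√205 + 478917/7) = √(478917/7 + √205)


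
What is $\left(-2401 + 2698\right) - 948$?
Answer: $-651$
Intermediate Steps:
$\left(-2401 + 2698\right) - 948 = 297 - 948 = -651$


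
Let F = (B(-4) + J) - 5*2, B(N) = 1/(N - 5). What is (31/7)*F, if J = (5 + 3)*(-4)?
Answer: -11749/63 ≈ -186.49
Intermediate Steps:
J = -32 (J = 8*(-4) = -32)
B(N) = 1/(-5 + N)
F = -379/9 (F = (1/(-5 - 4) - 32) - 5*2 = (1/(-9) - 32) - 10 = (-1/9 - 32) - 10 = -289/9 - 10 = -379/9 ≈ -42.111)
(31/7)*F = (31/7)*(-379/9) = -11749/63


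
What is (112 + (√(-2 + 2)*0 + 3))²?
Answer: 13225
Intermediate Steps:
(112 + (√(-2 + 2)*0 + 3))² = (112 + (√0*0 + 3))² = (112 + (0*0 + 3))² = (112 + (0 + 3))² = (112 + 3)² = 115² = 13225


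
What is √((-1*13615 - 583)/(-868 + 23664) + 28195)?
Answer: √3662855706378/11398 ≈ 167.91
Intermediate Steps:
√((-1*13615 - 583)/(-868 + 23664) + 28195) = √((-13615 - 583)/22796 + 28195) = √(-14198*1/22796 + 28195) = √(-7099/11398 + 28195) = √(321359511/11398) = √3662855706378/11398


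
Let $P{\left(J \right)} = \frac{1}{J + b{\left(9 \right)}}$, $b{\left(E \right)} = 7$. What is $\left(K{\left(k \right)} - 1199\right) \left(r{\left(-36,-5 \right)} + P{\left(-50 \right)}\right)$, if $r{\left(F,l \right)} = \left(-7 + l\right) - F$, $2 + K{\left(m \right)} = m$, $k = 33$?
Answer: $- \frac{1204208}{43} \approx -28005.0$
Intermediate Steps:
$K{\left(m \right)} = -2 + m$
$r{\left(F,l \right)} = -7 + l - F$
$P{\left(J \right)} = \frac{1}{7 + J}$ ($P{\left(J \right)} = \frac{1}{J + 7} = \frac{1}{7 + J}$)
$\left(K{\left(k \right)} - 1199\right) \left(r{\left(-36,-5 \right)} + P{\left(-50 \right)}\right) = \left(\left(-2 + 33\right) - 1199\right) \left(\left(-7 - 5 - -36\right) + \frac{1}{7 - 50}\right) = \left(31 - 1199\right) \left(\left(-7 - 5 + 36\right) + \frac{1}{-43}\right) = - 1168 \left(24 - \frac{1}{43}\right) = \left(-1168\right) \frac{1031}{43} = - \frac{1204208}{43}$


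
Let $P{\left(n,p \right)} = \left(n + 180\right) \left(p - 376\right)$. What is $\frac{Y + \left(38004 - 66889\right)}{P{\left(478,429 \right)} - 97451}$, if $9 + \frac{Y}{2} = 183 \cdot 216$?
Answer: $- \frac{50153}{62577} \approx -0.80146$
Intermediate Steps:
$Y = 79038$ ($Y = -18 + 2 \cdot 183 \cdot 216 = -18 + 2 \cdot 39528 = -18 + 79056 = 79038$)
$P{\left(n,p \right)} = \left(-376 + p\right) \left(180 + n\right)$ ($P{\left(n,p \right)} = \left(180 + n\right) \left(-376 + p\right) = \left(-376 + p\right) \left(180 + n\right)$)
$\frac{Y + \left(38004 - 66889\right)}{P{\left(478,429 \right)} - 97451} = \frac{79038 + \left(38004 - 66889\right)}{\left(-67680 - 179728 + 180 \cdot 429 + 478 \cdot 429\right) - 97451} = \frac{79038 + \left(38004 - 66889\right)}{\left(-67680 - 179728 + 77220 + 205062\right) - 97451} = \frac{79038 - 28885}{34874 - 97451} = \frac{50153}{-62577} = 50153 \left(- \frac{1}{62577}\right) = - \frac{50153}{62577}$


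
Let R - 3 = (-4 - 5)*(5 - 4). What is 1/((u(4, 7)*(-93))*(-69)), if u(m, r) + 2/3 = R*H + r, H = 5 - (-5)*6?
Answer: -1/1306929 ≈ -7.6515e-7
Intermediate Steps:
H = 35 (H = 5 - 1*(-30) = 5 + 30 = 35)
R = -6 (R = 3 + (-4 - 5)*(5 - 4) = 3 - 9*1 = 3 - 9 = -6)
u(m, r) = -632/3 + r (u(m, r) = -2/3 + (-6*35 + r) = -2/3 + (-210 + r) = -632/3 + r)
1/((u(4, 7)*(-93))*(-69)) = 1/(((-632/3 + 7)*(-93))*(-69)) = 1/(-611/3*(-93)*(-69)) = 1/(18941*(-69)) = 1/(-1306929) = -1/1306929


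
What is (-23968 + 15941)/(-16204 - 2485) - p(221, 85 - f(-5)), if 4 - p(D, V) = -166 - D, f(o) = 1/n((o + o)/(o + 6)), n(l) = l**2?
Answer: -7299372/18689 ≈ -390.57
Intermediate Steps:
f(o) = (6 + o)**2/(4*o**2) (f(o) = 1/(((o + o)/(o + 6))**2) = 1/(((2*o)/(6 + o))**2) = 1/((2*o/(6 + o))**2) = 1/(4*o**2/(6 + o)**2) = (6 + o)**2/(4*o**2))
p(D, V) = 170 + D (p(D, V) = 4 - (-166 - D) = 4 + (166 + D) = 170 + D)
(-23968 + 15941)/(-16204 - 2485) - p(221, 85 - f(-5)) = (-23968 + 15941)/(-16204 - 2485) - (170 + 221) = -8027/(-18689) - 1*391 = -8027*(-1/18689) - 391 = 8027/18689 - 391 = -7299372/18689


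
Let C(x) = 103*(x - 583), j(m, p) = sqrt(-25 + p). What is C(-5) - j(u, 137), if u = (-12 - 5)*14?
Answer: -60564 - 4*sqrt(7) ≈ -60575.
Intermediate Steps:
u = -238 (u = -17*14 = -238)
C(x) = -60049 + 103*x (C(x) = 103*(-583 + x) = -60049 + 103*x)
C(-5) - j(u, 137) = (-60049 + 103*(-5)) - sqrt(-25 + 137) = (-60049 - 515) - sqrt(112) = -60564 - 4*sqrt(7)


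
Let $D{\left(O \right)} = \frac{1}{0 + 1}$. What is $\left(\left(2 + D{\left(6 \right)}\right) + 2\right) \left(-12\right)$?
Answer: $-60$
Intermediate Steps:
$D{\left(O \right)} = 1$ ($D{\left(O \right)} = 1^{-1} = 1$)
$\left(\left(2 + D{\left(6 \right)}\right) + 2\right) \left(-12\right) = \left(\left(2 + 1\right) + 2\right) \left(-12\right) = \left(3 + 2\right) \left(-12\right) = 5 \left(-12\right) = -60$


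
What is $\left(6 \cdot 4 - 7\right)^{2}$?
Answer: $289$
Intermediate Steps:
$\left(6 \cdot 4 - 7\right)^{2} = \left(24 - 7\right)^{2} = 17^{2} = 289$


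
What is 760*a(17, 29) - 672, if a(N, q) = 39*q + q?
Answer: 880928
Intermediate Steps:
a(N, q) = 40*q
760*a(17, 29) - 672 = 760*(40*29) - 672 = 760*1160 - 672 = 881600 - 672 = 880928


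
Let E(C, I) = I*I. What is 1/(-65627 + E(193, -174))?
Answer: -1/35351 ≈ -2.8288e-5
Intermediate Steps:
E(C, I) = I**2
1/(-65627 + E(193, -174)) = 1/(-65627 + (-174)**2) = 1/(-65627 + 30276) = 1/(-35351) = -1/35351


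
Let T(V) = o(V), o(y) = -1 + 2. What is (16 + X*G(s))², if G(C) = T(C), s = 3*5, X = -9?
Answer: 49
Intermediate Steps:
o(y) = 1
T(V) = 1
s = 15
G(C) = 1
(16 + X*G(s))² = (16 - 9*1)² = (16 - 9)² = 7² = 49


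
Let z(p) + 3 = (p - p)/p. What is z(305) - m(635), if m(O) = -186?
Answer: 183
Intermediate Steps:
z(p) = -3 (z(p) = -3 + (p - p)/p = -3 + 0/p = -3 + 0 = -3)
z(305) - m(635) = -3 - 1*(-186) = -3 + 186 = 183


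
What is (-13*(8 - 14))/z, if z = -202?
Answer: -39/101 ≈ -0.38614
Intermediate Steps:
(-13*(8 - 14))/z = -13*(8 - 14)/(-202) = -13*(-6)*(-1/202) = 78*(-1/202) = -39/101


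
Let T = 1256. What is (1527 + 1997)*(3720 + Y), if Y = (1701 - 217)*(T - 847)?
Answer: 2152022224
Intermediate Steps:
Y = 606956 (Y = (1701 - 217)*(1256 - 847) = 1484*409 = 606956)
(1527 + 1997)*(3720 + Y) = (1527 + 1997)*(3720 + 606956) = 3524*610676 = 2152022224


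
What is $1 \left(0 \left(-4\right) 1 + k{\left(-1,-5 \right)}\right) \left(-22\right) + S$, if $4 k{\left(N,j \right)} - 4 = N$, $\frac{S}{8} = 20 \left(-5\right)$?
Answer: $- \frac{1633}{2} \approx -816.5$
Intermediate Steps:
$S = -800$ ($S = 8 \cdot 20 \left(-5\right) = 8 \left(-100\right) = -800$)
$k{\left(N,j \right)} = 1 + \frac{N}{4}$
$1 \left(0 \left(-4\right) 1 + k{\left(-1,-5 \right)}\right) \left(-22\right) + S = 1 \left(0 \left(-4\right) 1 + \left(1 + \frac{1}{4} \left(-1\right)\right)\right) \left(-22\right) - 800 = 1 \left(0 \cdot 1 + \left(1 - \frac{1}{4}\right)\right) \left(-22\right) - 800 = 1 \left(0 + \frac{3}{4}\right) \left(-22\right) - 800 = 1 \cdot \frac{3}{4} \left(-22\right) - 800 = \frac{3}{4} \left(-22\right) - 800 = - \frac{33}{2} - 800 = - \frac{1633}{2}$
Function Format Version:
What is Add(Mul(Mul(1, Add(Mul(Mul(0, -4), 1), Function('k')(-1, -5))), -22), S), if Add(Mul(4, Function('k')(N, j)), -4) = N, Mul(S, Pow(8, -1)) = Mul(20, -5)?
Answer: Rational(-1633, 2) ≈ -816.50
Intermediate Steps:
S = -800 (S = Mul(8, Mul(20, -5)) = Mul(8, -100) = -800)
Function('k')(N, j) = Add(1, Mul(Rational(1, 4), N))
Add(Mul(Mul(1, Add(Mul(Mul(0, -4), 1), Function('k')(-1, -5))), -22), S) = Add(Mul(Mul(1, Add(Mul(Mul(0, -4), 1), Add(1, Mul(Rational(1, 4), -1)))), -22), -800) = Add(Mul(Mul(1, Add(Mul(0, 1), Add(1, Rational(-1, 4)))), -22), -800) = Add(Mul(Mul(1, Add(0, Rational(3, 4))), -22), -800) = Add(Mul(Mul(1, Rational(3, 4)), -22), -800) = Add(Mul(Rational(3, 4), -22), -800) = Add(Rational(-33, 2), -800) = Rational(-1633, 2)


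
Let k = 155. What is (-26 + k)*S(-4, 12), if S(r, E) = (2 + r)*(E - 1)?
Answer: -2838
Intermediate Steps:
S(r, E) = (-1 + E)*(2 + r) (S(r, E) = (2 + r)*(-1 + E) = (-1 + E)*(2 + r))
(-26 + k)*S(-4, 12) = (-26 + 155)*(-2 - 1*(-4) + 2*12 + 12*(-4)) = 129*(-2 + 4 + 24 - 48) = 129*(-22) = -2838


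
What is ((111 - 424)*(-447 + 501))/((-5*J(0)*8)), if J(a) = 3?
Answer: 2817/20 ≈ 140.85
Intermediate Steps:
((111 - 424)*(-447 + 501))/((-5*J(0)*8)) = ((111 - 424)*(-447 + 501))/((-5*3*8)) = (-313*54)/((-15*8)) = -16902/(-120) = -16902*(-1/120) = 2817/20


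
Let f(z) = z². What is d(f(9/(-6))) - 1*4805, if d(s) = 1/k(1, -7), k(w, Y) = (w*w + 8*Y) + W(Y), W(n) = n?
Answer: -297911/62 ≈ -4805.0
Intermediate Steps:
k(w, Y) = w² + 9*Y (k(w, Y) = (w*w + 8*Y) + Y = (w² + 8*Y) + Y = w² + 9*Y)
d(s) = -1/62 (d(s) = 1/(1² + 9*(-7)) = 1/(1 - 63) = 1/(-62) = -1/62)
d(f(9/(-6))) - 1*4805 = -1/62 - 1*4805 = -1/62 - 4805 = -297911/62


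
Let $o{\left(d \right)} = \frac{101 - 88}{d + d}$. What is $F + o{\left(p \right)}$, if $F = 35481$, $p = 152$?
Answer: $\frac{10786237}{304} \approx 35481.0$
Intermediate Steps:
$o{\left(d \right)} = \frac{13}{2 d}$
$F + o{\left(p \right)} = 35481 + \frac{13}{2 \cdot 152} = 35481 + \frac{13}{2} \cdot \frac{1}{152} = 35481 + \frac{13}{304} = \frac{10786237}{304}$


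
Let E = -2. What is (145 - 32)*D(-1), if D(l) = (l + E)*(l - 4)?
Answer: 1695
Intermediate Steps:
D(l) = (-4 + l)*(-2 + l) (D(l) = (l - 2)*(l - 4) = (-2 + l)*(-4 + l) = (-4 + l)*(-2 + l))
(145 - 32)*D(-1) = (145 - 32)*(8 + (-1)**2 - 6*(-1)) = 113*(8 + 1 + 6) = 113*15 = 1695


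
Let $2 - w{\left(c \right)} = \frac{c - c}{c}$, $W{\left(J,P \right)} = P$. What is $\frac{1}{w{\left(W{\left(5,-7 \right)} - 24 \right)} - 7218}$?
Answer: $- \frac{1}{7216} \approx -0.00013858$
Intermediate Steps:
$w{\left(c \right)} = 2$ ($w{\left(c \right)} = 2 - \frac{c - c}{c} = 2 - \frac{0}{c} = 2 - 0 = 2 + 0 = 2$)
$\frac{1}{w{\left(W{\left(5,-7 \right)} - 24 \right)} - 7218} = \frac{1}{2 - 7218} = \frac{1}{-7216} = - \frac{1}{7216}$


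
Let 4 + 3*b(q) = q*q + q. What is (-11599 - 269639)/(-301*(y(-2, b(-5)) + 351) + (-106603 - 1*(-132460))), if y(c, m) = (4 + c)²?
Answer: 140619/40499 ≈ 3.4722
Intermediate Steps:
b(q) = -4/3 + q/3 + q²/3 (b(q) = -4/3 + (q*q + q)/3 = -4/3 + (q² + q)/3 = -4/3 + (q + q²)/3 = -4/3 + (q/3 + q²/3) = -4/3 + q/3 + q²/3)
(-11599 - 269639)/(-301*(y(-2, b(-5)) + 351) + (-106603 - 1*(-132460))) = (-11599 - 269639)/(-301*((4 - 2)² + 351) + (-106603 - 1*(-132460))) = -281238/(-301*(2² + 351) + (-106603 + 132460)) = -281238/(-301*(4 + 351) + 25857) = -281238/(-301*355 + 25857) = -281238/(-106855 + 25857) = -281238/(-80998) = -281238*(-1/80998) = 140619/40499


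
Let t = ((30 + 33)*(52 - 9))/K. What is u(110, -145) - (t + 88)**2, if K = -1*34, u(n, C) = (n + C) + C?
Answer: -288169/1156 ≈ -249.28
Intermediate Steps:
u(n, C) = n + 2*C (u(n, C) = (C + n) + C = n + 2*C)
K = -34
t = -2709/34 (t = ((30 + 33)*(52 - 9))/(-34) = (63*43)*(-1/34) = 2709*(-1/34) = -2709/34 ≈ -79.677)
u(110, -145) - (t + 88)**2 = (110 + 2*(-145)) - (-2709/34 + 88)**2 = (110 - 290) - (283/34)**2 = -180 - 1*80089/1156 = -180 - 80089/1156 = -288169/1156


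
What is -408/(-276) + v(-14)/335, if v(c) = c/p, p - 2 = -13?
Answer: 125612/84755 ≈ 1.4821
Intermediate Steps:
p = -11 (p = 2 - 13 = -11)
v(c) = -c/11 (v(c) = c/(-11) = c*(-1/11) = -c/11)
-408/(-276) + v(-14)/335 = -408/(-276) - 1/11*(-14)/335 = -408*(-1/276) + (14/11)*(1/335) = 34/23 + 14/3685 = 125612/84755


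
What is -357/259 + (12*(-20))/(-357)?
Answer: -3109/4403 ≈ -0.70611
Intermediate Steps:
-357/259 + (12*(-20))/(-357) = -357*1/259 - 240*(-1/357) = -51/37 + 80/119 = -3109/4403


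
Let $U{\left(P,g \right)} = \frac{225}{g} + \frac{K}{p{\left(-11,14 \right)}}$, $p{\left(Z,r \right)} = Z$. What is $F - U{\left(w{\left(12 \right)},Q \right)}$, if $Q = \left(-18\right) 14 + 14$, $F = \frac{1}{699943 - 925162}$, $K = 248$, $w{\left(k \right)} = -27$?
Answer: $\frac{13850740663}{589623342} \approx 23.491$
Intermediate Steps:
$F = - \frac{1}{225219}$ ($F = \frac{1}{-225219} = - \frac{1}{225219} \approx -4.4401 \cdot 10^{-6}$)
$Q = -238$ ($Q = -252 + 14 = -238$)
$U{\left(P,g \right)} = - \frac{248}{11} + \frac{225}{g}$ ($U{\left(P,g \right)} = \frac{225}{g} + \frac{248}{-11} = \frac{225}{g} + 248 \left(- \frac{1}{11}\right) = \frac{225}{g} - \frac{248}{11} = - \frac{248}{11} + \frac{225}{g}$)
$F - U{\left(w{\left(12 \right)},Q \right)} = - \frac{1}{225219} - \left(- \frac{248}{11} + \frac{225}{-238}\right) = - \frac{1}{225219} - \left(- \frac{248}{11} + 225 \left(- \frac{1}{238}\right)\right) = - \frac{1}{225219} - \left(- \frac{248}{11} - \frac{225}{238}\right) = - \frac{1}{225219} - - \frac{61499}{2618} = - \frac{1}{225219} + \frac{61499}{2618} = \frac{13850740663}{589623342}$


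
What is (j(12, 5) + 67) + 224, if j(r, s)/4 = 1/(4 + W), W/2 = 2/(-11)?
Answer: 2921/10 ≈ 292.10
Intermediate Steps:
W = -4/11 (W = 2*(2/(-11)) = 2*(2*(-1/11)) = 2*(-2/11) = -4/11 ≈ -0.36364)
j(r, s) = 11/10 (j(r, s) = 4/(4 - 4/11) = 4/(40/11) = 4*(11/40) = 11/10)
(j(12, 5) + 67) + 224 = (11/10 + 67) + 224 = 681/10 + 224 = 2921/10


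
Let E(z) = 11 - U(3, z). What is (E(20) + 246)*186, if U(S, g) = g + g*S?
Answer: 32922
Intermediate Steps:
U(S, g) = g + S*g
E(z) = 11 - 4*z (E(z) = 11 - z*(1 + 3) = 11 - z*4 = 11 - 4*z)
(E(20) + 246)*186 = ((11 - 4*20) + 246)*186 = ((11 - 80) + 246)*186 = (-69 + 246)*186 = 177*186 = 32922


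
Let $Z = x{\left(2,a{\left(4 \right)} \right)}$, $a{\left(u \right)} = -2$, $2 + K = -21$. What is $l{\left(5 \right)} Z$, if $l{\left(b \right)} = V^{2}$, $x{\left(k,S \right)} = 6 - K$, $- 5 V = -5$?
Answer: $29$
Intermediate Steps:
$K = -23$ ($K = -2 - 21 = -23$)
$V = 1$ ($V = \left(- \frac{1}{5}\right) \left(-5\right) = 1$)
$x{\left(k,S \right)} = 29$ ($x{\left(k,S \right)} = 6 - -23 = 6 + 23 = 29$)
$l{\left(b \right)} = 1$ ($l{\left(b \right)} = 1^{2} = 1$)
$Z = 29$
$l{\left(5 \right)} Z = 1 \cdot 29 = 29$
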